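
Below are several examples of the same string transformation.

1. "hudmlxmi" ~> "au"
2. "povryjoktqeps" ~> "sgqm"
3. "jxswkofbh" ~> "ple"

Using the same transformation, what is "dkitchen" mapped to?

What's happening: keep one character in every 3, starting at position 3 (positions 3rd, 6th, 9th, ...), then shift every letter 3 places backward in the alphabet (wrapping around).
Starting from "dkitchen": after the first operation, "ih"; after the second, "fe".

fe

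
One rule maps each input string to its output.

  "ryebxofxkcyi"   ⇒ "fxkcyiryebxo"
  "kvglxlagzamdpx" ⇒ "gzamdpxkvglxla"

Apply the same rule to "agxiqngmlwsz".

The pattern: swap the front and back halves of the string.
Doing the same to "agxiqngmlwsz": "gmlwszagxiqn".

gmlwszagxiqn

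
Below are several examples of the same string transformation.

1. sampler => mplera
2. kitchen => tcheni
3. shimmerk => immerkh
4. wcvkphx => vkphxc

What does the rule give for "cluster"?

The rule is to delete the first character, then move the first character to the end.
For "cluster" the result is "usterl".

usterl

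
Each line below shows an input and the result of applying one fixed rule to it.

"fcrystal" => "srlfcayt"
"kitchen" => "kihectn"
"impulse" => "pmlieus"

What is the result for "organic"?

nigcaro

The pattern: sort the characters into reverse alphabetical order, then move the first 2 characters to the end (rotate left by 2).
For "organic", step one produces "ronigca"; step two turns that into "nigcaro".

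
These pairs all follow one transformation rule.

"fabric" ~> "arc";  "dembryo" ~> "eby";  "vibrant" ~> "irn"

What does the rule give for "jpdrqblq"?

The rule is to keep every other character starting from the second (positions 2nd, 4th, 6th, ...).
Doing the same to "jpdrqblq": "prbq".

prbq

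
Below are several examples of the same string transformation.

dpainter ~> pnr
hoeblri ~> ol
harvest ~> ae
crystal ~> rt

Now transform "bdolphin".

dpn

The rule is to keep one character in every 3, starting at position 2 (positions 2nd, 5th, 8th, ...).
"bdolphin" → "dpn".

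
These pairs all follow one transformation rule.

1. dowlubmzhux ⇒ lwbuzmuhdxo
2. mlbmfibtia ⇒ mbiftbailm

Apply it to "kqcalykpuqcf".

acylpkqufcqk

The transformation: move the first 2 characters to the end (rotate left by 2), then swap each adjacent pair of characters (1↔2, 3↔4, ...).
"kqcalykpuqcf" → "acylpkqufcqk".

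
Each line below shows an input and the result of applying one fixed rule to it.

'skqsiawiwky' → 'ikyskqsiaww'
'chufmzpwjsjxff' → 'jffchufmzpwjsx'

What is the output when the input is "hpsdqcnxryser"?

Rule — move the last 3 characters to the front (rotate right by 3), then swap the first and last characters.
"hpsdqcnxryser" → "serhpsdqcnxry" → "yerhpsdqcnxrs".
(Check on "chufmzpwjsjxff": → "xffchufmzpwjsj" → "jffchufmzpwjsx" ✓)

yerhpsdqcnxrs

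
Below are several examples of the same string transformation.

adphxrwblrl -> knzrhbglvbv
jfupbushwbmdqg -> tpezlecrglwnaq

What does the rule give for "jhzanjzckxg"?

trjkxtjmuhq

The transformation: shift every letter 10 places forward in the alphabet (wrapping around).
"jhzanjzckxg" → "trjkxtjmuhq".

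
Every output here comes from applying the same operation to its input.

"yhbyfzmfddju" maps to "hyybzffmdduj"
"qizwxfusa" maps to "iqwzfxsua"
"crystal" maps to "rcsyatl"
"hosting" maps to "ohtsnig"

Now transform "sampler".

The transformation: swap each adjacent pair of characters (1↔2, 3↔4, ...).
Doing the same to "sampler": "aspmelr".

aspmelr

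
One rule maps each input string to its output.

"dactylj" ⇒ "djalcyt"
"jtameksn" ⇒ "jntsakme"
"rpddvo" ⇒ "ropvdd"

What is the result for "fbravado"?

fobdraav

The pattern: take characters alternately from the front and the back (1st, last, 2nd, 2nd-last, ...).
Doing the same to "fbravado": "fobdraav".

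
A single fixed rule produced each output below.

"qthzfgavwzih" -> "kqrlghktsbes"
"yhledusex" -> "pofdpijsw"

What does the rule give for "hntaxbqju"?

limbufsye

The rule is to shift every letter 11 places forward in the alphabet (wrapping around), then move the first 3 characters to the end (rotate left by 3).
On "hntaxbqju": the first step gives "syelimbuf", and the second then gives "limbufsye".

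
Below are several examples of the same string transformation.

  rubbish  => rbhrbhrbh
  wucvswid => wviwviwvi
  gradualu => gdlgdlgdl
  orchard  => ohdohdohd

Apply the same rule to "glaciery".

gcrgcrgcr

Each output is the input with this applied: keep one character in every 3, starting at position 1 (positions 1st, 4th, 7th, ...), then write the whole string 3 times in a row.
Starting from "glaciery": after the first operation, "gcr"; after the second, "gcrgcrgcr".
(Check on "orchard": → "ohd" → "ohdohdohd" ✓)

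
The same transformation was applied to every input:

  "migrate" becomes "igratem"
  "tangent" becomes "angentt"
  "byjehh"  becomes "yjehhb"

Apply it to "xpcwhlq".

pcwhlqx

Each output is the input with this applied: move the first character to the end.
Applying that to "xpcwhlq" gives "pcwhlqx".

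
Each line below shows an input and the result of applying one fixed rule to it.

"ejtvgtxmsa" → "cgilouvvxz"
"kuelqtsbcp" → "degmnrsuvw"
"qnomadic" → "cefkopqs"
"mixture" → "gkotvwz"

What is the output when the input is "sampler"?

Looking at the pairs, the operation is to shift every letter 2 places forward in the alphabet (wrapping around), then sort the characters into alphabetical order.
Applying both steps to "sampler": "ucorngt", then "cgnortu".

cgnortu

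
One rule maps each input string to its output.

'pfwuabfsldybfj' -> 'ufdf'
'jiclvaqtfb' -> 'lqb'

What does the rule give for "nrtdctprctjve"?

Rule — delete the first 3 characters, then keep one character in every 3, starting at position 1 (positions 1st, 4th, 7th, ...).
"nrtdctprctjve" → "dctprctjve" → "dpte".

dpte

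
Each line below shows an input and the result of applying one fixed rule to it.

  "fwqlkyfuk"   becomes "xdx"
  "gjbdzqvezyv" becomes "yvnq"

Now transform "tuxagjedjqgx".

lswi

Rule — shift every letter 8 places backward in the alphabet (wrapping around), then keep one character in every 3, starting at position 1 (positions 1st, 4th, 7th, ...).
Starting from "tuxagjedjqgx": after the first operation, "lmpsybwvbiyp"; after the second, "lswi".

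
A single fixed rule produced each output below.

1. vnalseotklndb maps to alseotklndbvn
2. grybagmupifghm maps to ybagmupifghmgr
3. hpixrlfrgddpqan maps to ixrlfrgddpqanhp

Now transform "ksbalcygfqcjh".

The transformation: move the first 2 characters to the end (rotate left by 2).
"ksbalcygfqcjh" → "balcygfqcjhks".

balcygfqcjhks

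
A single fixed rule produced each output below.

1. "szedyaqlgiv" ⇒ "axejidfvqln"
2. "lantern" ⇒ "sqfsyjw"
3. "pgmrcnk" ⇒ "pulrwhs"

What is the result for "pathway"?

dufymbf

The rule is to move the last character to the front, then shift every letter 5 places forward in the alphabet (wrapping around).
Working it through for "pathway": intermediate "ypathwa", final "dufymbf".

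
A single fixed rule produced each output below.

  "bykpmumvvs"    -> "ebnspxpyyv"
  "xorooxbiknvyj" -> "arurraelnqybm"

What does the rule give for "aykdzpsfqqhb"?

dbngcsvittke

The pattern: shift every letter 3 places forward in the alphabet (wrapping around).
Doing the same to "aykdzpsfqqhb": "dbngcsvittke".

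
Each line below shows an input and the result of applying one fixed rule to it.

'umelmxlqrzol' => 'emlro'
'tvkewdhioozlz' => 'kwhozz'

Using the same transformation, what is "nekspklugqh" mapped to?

kplgh

The transformation: delete the first character, then keep every other character starting from the second (positions 2nd, 4th, 6th, ...).
Working it through for "nekspklugqh": intermediate "ekspklugqh", final "kplgh".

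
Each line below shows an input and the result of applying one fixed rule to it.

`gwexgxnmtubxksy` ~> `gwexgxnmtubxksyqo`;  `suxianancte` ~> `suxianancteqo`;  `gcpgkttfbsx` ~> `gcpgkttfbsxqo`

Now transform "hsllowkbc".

The pattern: append "qo".
Doing the same to "hsllowkbc": "hsllowkbcqo".

hsllowkbcqo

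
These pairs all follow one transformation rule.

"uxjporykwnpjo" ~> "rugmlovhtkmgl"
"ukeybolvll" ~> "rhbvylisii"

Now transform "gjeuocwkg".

What's happening: shift every letter 3 places backward in the alphabet (wrapping around).
For "gjeuocwkg" the result is "dgbrlzthd".

dgbrlzthd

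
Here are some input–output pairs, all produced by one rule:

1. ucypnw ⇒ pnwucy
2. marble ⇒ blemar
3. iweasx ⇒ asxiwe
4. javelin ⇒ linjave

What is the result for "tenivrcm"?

In each case the input is transformed by: move the last 3 characters to the front (rotate right by 3).
So "tenivrcm" becomes "rcmteniv".

rcmteniv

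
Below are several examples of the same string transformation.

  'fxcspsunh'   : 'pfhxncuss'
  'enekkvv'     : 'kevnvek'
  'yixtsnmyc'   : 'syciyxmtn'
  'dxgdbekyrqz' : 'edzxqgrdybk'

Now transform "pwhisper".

sprwehpi

What's happening: take characters alternately from the front and the back (1st, last, 2nd, 2nd-last, ...), then move the last character to the front.
"pwhisper" → "prwehpis" → "sprwehpi".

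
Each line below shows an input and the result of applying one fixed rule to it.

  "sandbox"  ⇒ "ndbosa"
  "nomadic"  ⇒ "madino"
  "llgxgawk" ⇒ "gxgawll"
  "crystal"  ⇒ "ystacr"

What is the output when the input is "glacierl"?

The rule is to delete the last character, then move the first 2 characters to the end (rotate left by 2).
Working it through for "glacierl": intermediate "glacier", final "aciergl".

aciergl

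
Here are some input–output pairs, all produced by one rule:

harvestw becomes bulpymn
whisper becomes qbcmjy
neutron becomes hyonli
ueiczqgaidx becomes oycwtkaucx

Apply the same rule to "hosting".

bimnch

The rule is to delete the last character, then shift every letter 6 places backward in the alphabet (wrapping around).
Starting from "hosting": after the first operation, "hostin"; after the second, "bimnch".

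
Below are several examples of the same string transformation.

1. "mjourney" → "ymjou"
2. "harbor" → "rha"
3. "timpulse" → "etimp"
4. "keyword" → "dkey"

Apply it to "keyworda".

akeyw

The pattern: move the last character to the front, then delete the last 3 characters.
Starting from "keyworda": after the first operation, "akeyword"; after the second, "akeyw".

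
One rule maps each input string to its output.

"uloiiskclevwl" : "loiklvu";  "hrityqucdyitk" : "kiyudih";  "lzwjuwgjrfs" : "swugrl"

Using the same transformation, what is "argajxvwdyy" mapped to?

Each output is the input with this applied: keep every other character starting from the first (positions 1st, 3rd, 5th, ...), then swap the first and last characters.
For "argajxvwdyy", step one produces "agjvdy"; step two turns that into "ygjvda".

ygjvda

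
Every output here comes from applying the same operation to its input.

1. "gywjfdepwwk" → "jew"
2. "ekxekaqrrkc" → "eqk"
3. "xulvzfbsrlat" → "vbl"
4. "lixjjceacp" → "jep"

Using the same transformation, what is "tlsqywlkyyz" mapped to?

qly

What's happening: delete the first 3 characters, then keep one character in every 3, starting at position 1 (positions 1st, 4th, 7th, ...).
Doing the same to "tlsqywlkyyz": "qly".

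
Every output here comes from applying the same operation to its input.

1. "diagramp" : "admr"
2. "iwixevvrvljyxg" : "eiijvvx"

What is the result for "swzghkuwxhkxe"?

Looking at the pairs, the operation is to keep every other character starting from the first (positions 1st, 3rd, 5th, ...), then sort the characters into alphabetical order.
Working it through for "swzghkuwxhkxe": intermediate "szhuxke", final "ehksuxz".
(Check on "diagramp": → "darm" → "admr" ✓)

ehksuxz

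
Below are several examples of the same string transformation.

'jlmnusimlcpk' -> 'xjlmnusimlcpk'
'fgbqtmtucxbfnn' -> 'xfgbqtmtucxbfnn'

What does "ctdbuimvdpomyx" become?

xctdbuimvdpomyx

What's happening: prepend "x".
"ctdbuimvdpomyx" → "xctdbuimvdpomyx".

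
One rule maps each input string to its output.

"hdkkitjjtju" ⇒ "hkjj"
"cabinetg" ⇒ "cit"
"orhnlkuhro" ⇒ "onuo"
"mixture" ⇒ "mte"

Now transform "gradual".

gdl

Rule — keep one character in every 3, starting at position 1 (positions 1st, 4th, 7th, ...).
Applying that to "gradual" gives "gdl".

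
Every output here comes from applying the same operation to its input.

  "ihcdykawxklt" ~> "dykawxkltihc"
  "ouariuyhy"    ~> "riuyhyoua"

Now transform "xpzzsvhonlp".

zsvhonlpxpz

Rule — move the first 3 characters to the end (rotate left by 3).
Applying that to "xpzzsvhonlp" gives "zsvhonlpxpz".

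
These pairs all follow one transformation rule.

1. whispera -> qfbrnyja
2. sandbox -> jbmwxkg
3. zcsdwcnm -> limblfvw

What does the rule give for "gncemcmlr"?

The rule is to shift every letter 9 places forward in the alphabet (wrapping around), then swap each adjacent pair of characters (1↔2, 3↔4, ...).
Applying both steps to "gncemcmlr": "pwlnvlvua", then "wpnllvuva".

wpnllvuva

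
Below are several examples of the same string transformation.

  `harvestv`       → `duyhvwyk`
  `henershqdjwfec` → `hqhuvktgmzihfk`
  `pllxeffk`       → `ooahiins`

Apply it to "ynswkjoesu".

qvznmrhvxb

The rule is to move the first character to the end, then shift every letter 3 places forward in the alphabet (wrapping around).
Working it through for "ynswkjoesu": intermediate "nswkjoesuy", final "qvznmrhvxb".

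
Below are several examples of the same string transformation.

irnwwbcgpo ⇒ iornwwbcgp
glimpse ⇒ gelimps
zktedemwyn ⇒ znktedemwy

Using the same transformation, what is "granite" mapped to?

Looking at the pairs, the operation is to swap the first and last characters, then move the last character to the front.
On "granite": the first step gives "eranitg", and the second then gives "geranit".
(Check on "zktedemwyn": → "nktedemwyz" → "znktedemwy" ✓)

geranit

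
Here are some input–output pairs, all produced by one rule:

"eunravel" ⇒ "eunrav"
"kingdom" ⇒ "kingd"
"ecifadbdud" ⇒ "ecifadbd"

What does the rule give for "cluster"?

clust

What's happening: delete the last 2 characters.
So "cluster" becomes "clust".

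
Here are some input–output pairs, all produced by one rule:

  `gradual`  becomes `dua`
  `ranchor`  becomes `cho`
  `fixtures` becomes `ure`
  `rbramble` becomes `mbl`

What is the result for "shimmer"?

mme

The pattern: move the last character to the front, then keep only the last 3 characters.
Starting from "shimmer": after the first operation, "rshimme"; after the second, "mme".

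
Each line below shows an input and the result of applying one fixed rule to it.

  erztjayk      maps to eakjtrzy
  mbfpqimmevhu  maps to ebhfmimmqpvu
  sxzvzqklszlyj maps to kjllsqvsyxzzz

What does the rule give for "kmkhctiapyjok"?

caihkjkkomtpy

In each case the input is transformed by: sort the characters into alphabetical order, then swap each adjacent pair of characters (1↔2, 3↔4, ...).
"kmkhctiapyjok" → "achijkkkmopty" → "caihkjkkomtpy".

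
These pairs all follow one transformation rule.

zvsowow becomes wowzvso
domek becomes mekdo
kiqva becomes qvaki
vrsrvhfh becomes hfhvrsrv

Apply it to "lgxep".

xeplg

The rule is to move the last 3 characters to the front (rotate right by 3).
For "lgxep" the result is "xeplg".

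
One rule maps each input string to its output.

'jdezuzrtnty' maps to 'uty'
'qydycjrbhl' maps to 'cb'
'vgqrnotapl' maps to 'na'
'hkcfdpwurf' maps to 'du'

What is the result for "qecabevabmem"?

bae

Rule — delete the first 3 characters, then keep one character in every 3, starting at position 2 (positions 2nd, 5th, 8th, ...).
On "qecabevabmem": the first step gives "abevabmem", and the second then gives "bae".
(Check on "vgqrnotapl": → "rnotapl" → "na" ✓)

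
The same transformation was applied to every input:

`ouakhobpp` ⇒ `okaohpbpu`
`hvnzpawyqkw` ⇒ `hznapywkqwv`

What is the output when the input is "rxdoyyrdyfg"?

In each case the input is transformed by: swap each adjacent pair of characters (1↔2, 3↔4, ...), then move the first character to the end.
Applying that to "rxdoyyrdyfg" gives "rodyydrfygx".
(Check on "hvnzpawyqkw": → "vhznapywkqw" → "hznapywkqwv" ✓)

rodyydrfygx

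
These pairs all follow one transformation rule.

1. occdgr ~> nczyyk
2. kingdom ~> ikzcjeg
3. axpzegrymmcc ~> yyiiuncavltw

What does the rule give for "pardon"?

jkznwl

Each output is the input with this applied: shift every letter 4 places backward in the alphabet (wrapping around), then reverse the string.
Working it through for "pardon": intermediate "lwnzkj", final "jkznwl".
(Check on "occdgr": → "kyyzcn" → "nczyyk" ✓)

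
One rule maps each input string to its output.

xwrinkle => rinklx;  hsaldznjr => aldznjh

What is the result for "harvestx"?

What's happening: swap the first and last characters, then delete the first 2 characters.
Working it through for "harvestx": intermediate "xarvesth", final "rvesth".

rvesth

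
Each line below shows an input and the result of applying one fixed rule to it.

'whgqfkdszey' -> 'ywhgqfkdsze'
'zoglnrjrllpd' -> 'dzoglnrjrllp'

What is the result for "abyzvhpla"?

Rule — move the last character to the front.
Applying that to "abyzvhpla" gives "aabyzvhpl".

aabyzvhpl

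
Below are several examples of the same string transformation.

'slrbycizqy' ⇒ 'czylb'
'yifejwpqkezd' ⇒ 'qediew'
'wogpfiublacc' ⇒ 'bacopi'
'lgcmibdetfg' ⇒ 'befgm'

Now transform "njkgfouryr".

orrjg

In each case the input is transformed by: keep every other character starting from the second (positions 2nd, 4th, 6th, ...), then move the last 3 characters to the front (rotate right by 3).
"njkgfouryr" → "jgorr" → "orrjg".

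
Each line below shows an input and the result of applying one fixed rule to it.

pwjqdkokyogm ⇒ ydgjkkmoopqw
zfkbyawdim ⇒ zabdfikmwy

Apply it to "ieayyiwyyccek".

The transformation: sort the characters into alphabetical order, then move the last character to the front.
On "ieayyiwyyccek": the first step gives "acceeiikwyyyy", and the second then gives "yacceeiikwyyy".

yacceeiikwyyy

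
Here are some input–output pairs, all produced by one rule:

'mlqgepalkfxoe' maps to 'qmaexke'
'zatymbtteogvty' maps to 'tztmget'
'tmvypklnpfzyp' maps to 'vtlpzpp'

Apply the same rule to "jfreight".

Each output is the input with this applied: keep every other character starting from the first (positions 1st, 3rd, 5th, ...), then swap each adjacent pair of characters (1↔2, 3↔4, ...).
Applying both steps to "jfreight": "jrih", then "rjhi".

rjhi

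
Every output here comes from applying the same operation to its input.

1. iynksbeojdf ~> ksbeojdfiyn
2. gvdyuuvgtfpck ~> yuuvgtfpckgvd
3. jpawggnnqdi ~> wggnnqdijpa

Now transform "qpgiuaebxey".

iuaebxeyqpg

What's happening: move the first 3 characters to the end (rotate left by 3).
"qpgiuaebxey" → "iuaebxeyqpg".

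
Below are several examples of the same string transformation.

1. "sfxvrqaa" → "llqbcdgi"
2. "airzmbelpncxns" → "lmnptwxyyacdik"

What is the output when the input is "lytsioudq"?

otwzbdefj

Rule — sort the characters into alphabetical order, then shift every letter 11 places forward in the alphabet (wrapping around).
Working it through for "lytsioudq": intermediate "diloqstuy", final "otwzbdefj".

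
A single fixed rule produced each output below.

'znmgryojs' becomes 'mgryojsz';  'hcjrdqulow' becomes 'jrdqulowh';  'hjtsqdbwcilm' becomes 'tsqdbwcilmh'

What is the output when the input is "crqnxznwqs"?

qnxznwqsc

In each case the input is transformed by: move the first character to the end, then delete the first character.
On "crqnxznwqs": the first step gives "rqnxznwqsc", and the second then gives "qnxznwqsc".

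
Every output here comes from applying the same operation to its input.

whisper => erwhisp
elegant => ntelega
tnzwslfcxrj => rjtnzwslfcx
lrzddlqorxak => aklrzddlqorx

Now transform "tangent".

nttange

The transformation: move the last 2 characters to the front (rotate right by 2).
For "tangent" the result is "nttange".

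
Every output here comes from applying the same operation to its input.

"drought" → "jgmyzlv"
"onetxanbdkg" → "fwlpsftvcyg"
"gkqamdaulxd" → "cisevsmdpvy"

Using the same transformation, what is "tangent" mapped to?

Rule — shift every letter 8 places backward in the alphabet (wrapping around), then move the first character to the end.
On "tangent" that produces "sfywfll".

sfywfll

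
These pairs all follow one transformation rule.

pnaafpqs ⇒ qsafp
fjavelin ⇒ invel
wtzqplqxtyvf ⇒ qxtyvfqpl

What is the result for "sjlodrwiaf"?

wiafodr

Rule — delete the first 3 characters, then move the first 3 characters to the end (rotate left by 3).
For "sjlodrwiaf", step one produces "odrwiaf"; step two turns that into "wiafodr".
(Check on "fjavelin": → "velin" → "invel" ✓)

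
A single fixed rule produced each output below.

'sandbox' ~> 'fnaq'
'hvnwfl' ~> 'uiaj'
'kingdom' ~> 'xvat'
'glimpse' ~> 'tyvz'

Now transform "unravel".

What's happening: shift every letter 13 places forward in the alphabet (wrapping around) — i.e. ROT13, then keep only the first 4 characters.
"unravel" → "haeniry" → "haen".

haen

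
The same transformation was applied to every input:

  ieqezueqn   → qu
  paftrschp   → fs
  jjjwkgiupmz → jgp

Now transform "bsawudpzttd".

The rule is to delete the last 2 characters, then keep one character in every 3, starting at position 3 (positions 3rd, 6th, 9th, ...).
On "bsawudpzttd": the first step gives "bsawudpzt", and the second then gives "adt".

adt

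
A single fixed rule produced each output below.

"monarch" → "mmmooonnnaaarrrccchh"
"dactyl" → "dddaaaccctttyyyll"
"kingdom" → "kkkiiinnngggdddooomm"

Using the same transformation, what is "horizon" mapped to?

hhhooorrriiizzzooonn

The transformation: repeat every character 3 times, then delete the last character.
Working it through for "horizon": intermediate "hhhooorrriiizzzooonnn", final "hhhooorrriiizzzooonn".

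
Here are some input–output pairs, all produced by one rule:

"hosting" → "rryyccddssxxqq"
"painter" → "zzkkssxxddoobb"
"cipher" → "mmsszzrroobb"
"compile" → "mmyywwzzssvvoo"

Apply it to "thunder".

In each case the input is transformed by: double every character, then shift every letter 10 places forward in the alphabet (wrapping around).
"thunder" → "tthhuunnddeerr" → "ddrreexxnnoobb".

ddrreexxnnoobb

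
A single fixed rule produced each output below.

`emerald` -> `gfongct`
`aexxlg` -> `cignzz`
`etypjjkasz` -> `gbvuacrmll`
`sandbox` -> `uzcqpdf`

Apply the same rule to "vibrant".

Rule — shift every letter 2 places forward in the alphabet (wrapping around), then take characters alternately from the front and the back (1st, last, 2nd, 2nd-last, ...).
For "vibrant", step one produces "xkdtcpv"; step two turns that into "xvkpdct".

xvkpdct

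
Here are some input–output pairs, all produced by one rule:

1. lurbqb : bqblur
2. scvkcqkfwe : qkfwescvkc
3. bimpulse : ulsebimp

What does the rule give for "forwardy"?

ardyforw

In each case the input is transformed by: swap the front and back halves of the string.
For "forwardy" the result is "ardyforw".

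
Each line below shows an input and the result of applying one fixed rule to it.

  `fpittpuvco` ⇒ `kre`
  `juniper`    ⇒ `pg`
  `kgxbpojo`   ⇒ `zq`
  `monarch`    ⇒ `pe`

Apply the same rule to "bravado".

cf

What's happening: shift every letter 2 places forward in the alphabet (wrapping around), then keep one character in every 3, starting at position 3 (positions 3rd, 6th, 9th, ...).
Starting from "bravado": after the first operation, "dtcxcfq"; after the second, "cf".
(Check on "kgxbpojo": → "mizdrqlq" → "zq" ✓)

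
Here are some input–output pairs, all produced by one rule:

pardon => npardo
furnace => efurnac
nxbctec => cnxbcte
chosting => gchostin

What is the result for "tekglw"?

The pattern: move the last character to the front.
For "tekglw" the result is "wtekgl".

wtekgl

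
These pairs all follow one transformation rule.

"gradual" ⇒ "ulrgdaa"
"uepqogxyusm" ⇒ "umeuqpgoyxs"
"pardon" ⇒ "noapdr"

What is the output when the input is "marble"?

Rule — swap each adjacent pair of characters (1↔2, 3↔4, ...), then move the last 2 characters to the front (rotate right by 2).
Starting from "marble": after the first operation, "ambrel"; after the second, "elambr".

elambr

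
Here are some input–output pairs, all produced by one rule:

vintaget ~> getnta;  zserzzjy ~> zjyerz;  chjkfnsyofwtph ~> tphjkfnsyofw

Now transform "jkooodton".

tonoood

The transformation: delete the first 2 characters, then move the last 3 characters to the front (rotate right by 3).
On "jkooodton": the first step gives "ooodton", and the second then gives "tonoood".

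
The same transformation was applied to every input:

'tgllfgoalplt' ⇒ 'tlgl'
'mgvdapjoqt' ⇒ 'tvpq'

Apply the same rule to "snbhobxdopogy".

The rule is to move the last character to the front, then keep one character in every 3, starting at position 1 (positions 1st, 4th, 7th, ...).
Applying both steps to "snbhobxdopogy": "ysnbhobxdopog", then "ybbog".
(Check on "tgllfgoalplt": → "ttgllfgoalpl" → "tlgl" ✓)

ybbog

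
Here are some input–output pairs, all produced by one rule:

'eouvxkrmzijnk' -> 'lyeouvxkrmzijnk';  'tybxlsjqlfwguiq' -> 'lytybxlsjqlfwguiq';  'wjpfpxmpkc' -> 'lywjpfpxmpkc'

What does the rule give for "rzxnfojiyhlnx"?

Rule — prepend "ly".
On "rzxnfojiyhlnx" that produces "lyrzxnfojiyhlnx".

lyrzxnfojiyhlnx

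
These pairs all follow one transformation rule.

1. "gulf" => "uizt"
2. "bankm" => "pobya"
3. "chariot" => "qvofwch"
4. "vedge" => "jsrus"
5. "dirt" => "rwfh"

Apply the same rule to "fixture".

twlhifs

The transformation: shift every letter 12 places backward in the alphabet (wrapping around).
"fixture" → "twlhifs".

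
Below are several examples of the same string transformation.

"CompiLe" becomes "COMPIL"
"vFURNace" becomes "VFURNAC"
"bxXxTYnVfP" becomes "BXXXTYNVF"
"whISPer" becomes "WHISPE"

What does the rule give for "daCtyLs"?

DACTYL

What's happening: delete the last character, then convert every letter to uppercase.
Working it through for "daCtyLs": intermediate "daCtyL", final "DACTYL".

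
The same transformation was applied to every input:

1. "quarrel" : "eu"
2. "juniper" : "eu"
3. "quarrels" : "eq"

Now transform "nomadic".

io

The transformation: move the first 3 characters to the end (rotate left by 3), then keep one character in every 3, starting at position 3 (positions 3rd, 6th, 9th, ...).
On "nomadic": the first step gives "adicnom", and the second then gives "io".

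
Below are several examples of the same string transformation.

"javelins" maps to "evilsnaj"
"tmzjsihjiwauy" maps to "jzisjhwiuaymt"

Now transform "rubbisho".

Looking at the pairs, the operation is to swap each adjacent pair of characters (1↔2, 3↔4, ...), then move the first 2 characters to the end (rotate left by 2).
Working it through for "rubbisho": intermediate "urbbsioh", final "bbsiohur".
(Check on "javelins": → "ajevilsn" → "evilsnaj" ✓)

bbsiohur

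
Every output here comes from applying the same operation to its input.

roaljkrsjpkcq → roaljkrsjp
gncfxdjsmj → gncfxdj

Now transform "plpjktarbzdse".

The transformation: delete the last 3 characters.
On "plpjktarbzdse" that produces "plpjktarbz".

plpjktarbz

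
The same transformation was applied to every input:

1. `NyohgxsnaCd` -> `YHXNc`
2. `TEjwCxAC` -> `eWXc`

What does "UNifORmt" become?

nFrT

What's happening: flip the case of every letter, then keep every other character starting from the second (positions 2nd, 4th, 6th, ...).
On "UNifORmt" that produces "nFrT".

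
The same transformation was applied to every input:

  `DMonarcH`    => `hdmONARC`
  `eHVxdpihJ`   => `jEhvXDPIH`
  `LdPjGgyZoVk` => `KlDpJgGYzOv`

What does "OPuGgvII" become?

iopUgGVi

In each case the input is transformed by: move the last character to the front, then flip the case of every letter.
Doing the same to "OPuGgvII": "iopUgGVi".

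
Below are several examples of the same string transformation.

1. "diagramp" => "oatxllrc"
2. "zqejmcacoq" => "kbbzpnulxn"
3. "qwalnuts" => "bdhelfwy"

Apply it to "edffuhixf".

pqoiqtqsf

Looking at the pairs, the operation is to take characters alternately from the front and the back (1st, last, 2nd, 2nd-last, ...), then shift every letter 11 places forward in the alphabet (wrapping around).
For "edffuhixf", step one produces "efdxfifhu"; step two turns that into "pqoiqtqsf".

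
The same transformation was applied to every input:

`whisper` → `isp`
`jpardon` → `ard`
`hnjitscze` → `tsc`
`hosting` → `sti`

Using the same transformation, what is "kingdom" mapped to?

ngd

Looking at the pairs, the operation is to move the last 2 characters to the front (rotate right by 2), then keep only the last 3 characters.
On "kingdom": the first step gives "omkingd", and the second then gives "ngd".
(Check on "jpardon": → "onjpard" → "ard" ✓)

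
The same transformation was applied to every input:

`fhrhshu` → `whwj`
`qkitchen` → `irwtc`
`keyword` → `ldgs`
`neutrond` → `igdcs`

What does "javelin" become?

taxc

What's happening: delete the first 3 characters, then shift every letter 11 places backward in the alphabet (wrapping around).
On "javelin" that produces "taxc".
(Check on "neutrond": → "trond" → "igdcs" ✓)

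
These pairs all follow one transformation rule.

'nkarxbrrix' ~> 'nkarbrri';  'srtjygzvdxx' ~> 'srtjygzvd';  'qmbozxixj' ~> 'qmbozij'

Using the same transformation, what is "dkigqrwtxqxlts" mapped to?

dkigqrwtqlts

Each output is the input with this applied: remove every "x".
"dkigqrwtxqxlts" → "dkigqrwtqlts".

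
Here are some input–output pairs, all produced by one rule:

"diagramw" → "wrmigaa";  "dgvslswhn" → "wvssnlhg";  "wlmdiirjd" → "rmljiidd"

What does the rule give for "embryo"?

yromb

Looking at the pairs, the operation is to delete the first character, then sort the characters into reverse alphabetical order.
So "embryo" becomes "yromb".
(Check on "wlmdiirjd": → "lmdiirjd" → "rmljiidd" ✓)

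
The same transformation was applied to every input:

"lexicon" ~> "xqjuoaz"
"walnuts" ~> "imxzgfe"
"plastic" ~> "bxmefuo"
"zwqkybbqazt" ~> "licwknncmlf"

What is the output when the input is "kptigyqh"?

wbfuskct

In each case the input is transformed by: shift every letter 12 places forward in the alphabet (wrapping around).
Doing the same to "kptigyqh": "wbfuskct".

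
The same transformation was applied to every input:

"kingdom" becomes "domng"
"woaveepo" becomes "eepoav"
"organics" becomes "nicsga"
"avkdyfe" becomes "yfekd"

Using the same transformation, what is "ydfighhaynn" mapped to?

ghhaynnfi

The rule is to delete the first 2 characters, then move the first 2 characters to the end (rotate left by 2).
Doing the same to "ydfighhaynn": "ghhaynnfi".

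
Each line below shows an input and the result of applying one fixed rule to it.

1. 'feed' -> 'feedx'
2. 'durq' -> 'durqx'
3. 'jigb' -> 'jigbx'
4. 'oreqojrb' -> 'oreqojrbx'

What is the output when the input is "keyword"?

keywordx

Looking at the pairs, the operation is to append "x".
"keyword" → "keywordx".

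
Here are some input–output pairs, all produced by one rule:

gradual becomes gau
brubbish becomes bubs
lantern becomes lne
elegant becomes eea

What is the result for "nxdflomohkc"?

ndlmh

The pattern: move the last character to the front, then keep every other character starting from the second (positions 2nd, 4th, 6th, ...).
Starting from "nxdflomohkc": after the first operation, "cnxdflomohk"; after the second, "ndlmh".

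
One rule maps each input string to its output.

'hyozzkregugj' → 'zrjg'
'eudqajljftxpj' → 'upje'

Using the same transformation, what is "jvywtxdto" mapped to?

Rule — sort the characters into reverse alphabetical order, then keep one character in every 3, starting at position 2 (positions 2nd, 5th, 8th, ...).
So "jvywtxdto" becomes "xtj".

xtj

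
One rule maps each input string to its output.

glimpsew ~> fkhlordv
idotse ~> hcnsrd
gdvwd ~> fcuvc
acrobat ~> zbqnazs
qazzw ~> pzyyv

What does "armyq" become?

zqlxp

Looking at the pairs, the operation is to shift every letter 1 place backward in the alphabet (wrapping around).
Applying that to "armyq" gives "zqlxp".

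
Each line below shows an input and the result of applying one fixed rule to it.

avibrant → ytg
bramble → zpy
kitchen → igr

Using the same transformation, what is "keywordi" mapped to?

The pattern: shift every letter 2 places backward in the alphabet (wrapping around), then keep only the first 3 characters.
Starting from "keywordi": after the first operation, "icwumpbg"; after the second, "icw".

icw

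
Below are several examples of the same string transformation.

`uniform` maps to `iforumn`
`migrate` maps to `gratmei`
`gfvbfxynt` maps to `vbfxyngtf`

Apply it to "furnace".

rnacfeu

The rule is to swap the first and last characters, then move the first 2 characters to the end (rotate left by 2).
For "furnace", step one produces "eurnacf"; step two turns that into "rnacfeu".
(Check on "gfvbfxynt": → "tfvbfxyng" → "vbfxyngtf" ✓)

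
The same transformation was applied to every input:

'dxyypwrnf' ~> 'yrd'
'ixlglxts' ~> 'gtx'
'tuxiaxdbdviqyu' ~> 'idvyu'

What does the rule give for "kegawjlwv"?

The rule is to move the first 3 characters to the end (rotate left by 3), then keep one character in every 3, starting at position 1 (positions 1st, 4th, 7th, ...).
For "kegawjlwv", step one produces "awjlwvkeg"; step two turns that into "alk".
(Check on "ixlglxts": → "glxtsixl" → "gtx" ✓)

alk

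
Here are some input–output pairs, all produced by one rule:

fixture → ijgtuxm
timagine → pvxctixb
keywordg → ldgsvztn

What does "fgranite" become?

What's happening: move the first 3 characters to the end (rotate left by 3), then shift every letter 11 places backward in the alphabet (wrapping around).
Working it through for "fgranite": intermediate "anitefgr", final "pcxituvg".

pcxituvg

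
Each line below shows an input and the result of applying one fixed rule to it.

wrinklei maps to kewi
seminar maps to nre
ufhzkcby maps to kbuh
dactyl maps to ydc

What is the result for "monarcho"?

rhmn

What's happening: move the first 3 characters to the end (rotate left by 3), then keep every other character starting from the second (positions 2nd, 4th, 6th, ...).
Working it through for "monarcho": intermediate "archomon", final "rhmn".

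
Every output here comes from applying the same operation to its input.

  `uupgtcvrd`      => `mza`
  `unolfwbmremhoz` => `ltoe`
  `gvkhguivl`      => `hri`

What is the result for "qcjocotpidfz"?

glfw

Looking at the pairs, the operation is to shift every letter 3 places backward in the alphabet (wrapping around), then keep one character in every 3, starting at position 3 (positions 3rd, 6th, 9th, ...).
On "qcjocotpidfz": the first step gives "nzglzlqmfacw", and the second then gives "glfw".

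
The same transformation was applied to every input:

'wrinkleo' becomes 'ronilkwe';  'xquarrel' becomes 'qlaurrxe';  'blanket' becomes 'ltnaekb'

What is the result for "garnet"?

atnrge

Each output is the input with this applied: swap the first and last characters, then swap each adjacent pair of characters (1↔2, 3↔4, ...).
For "garnet", step one produces "tarneg"; step two turns that into "atnrge".
(Check on "wrinkleo": → "orinklew" → "ronilkwe" ✓)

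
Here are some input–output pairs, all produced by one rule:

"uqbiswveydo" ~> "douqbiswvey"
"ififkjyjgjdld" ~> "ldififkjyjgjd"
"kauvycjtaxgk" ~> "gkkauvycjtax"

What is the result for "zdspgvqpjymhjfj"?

fjzdspgvqpjymhj

The transformation: move the last 2 characters to the front (rotate right by 2).
For "zdspgvqpjymhjfj" the result is "fjzdspgvqpjymhj".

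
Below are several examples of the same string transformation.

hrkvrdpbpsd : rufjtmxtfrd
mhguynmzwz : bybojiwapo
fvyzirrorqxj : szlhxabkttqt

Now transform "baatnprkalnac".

pcedccvprtmcn

What's happening: shift every letter 2 places forward in the alphabet (wrapping around), then move the last 3 characters to the front (rotate right by 3).
So "baatnprkalnac" becomes "pcedccvprtmcn".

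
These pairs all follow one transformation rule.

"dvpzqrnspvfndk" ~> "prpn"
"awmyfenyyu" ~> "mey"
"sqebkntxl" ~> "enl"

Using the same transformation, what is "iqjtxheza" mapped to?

jha

Looking at the pairs, the operation is to keep one character in every 3, starting at position 3 (positions 3rd, 6th, 9th, ...).
So "iqjtxheza" becomes "jha".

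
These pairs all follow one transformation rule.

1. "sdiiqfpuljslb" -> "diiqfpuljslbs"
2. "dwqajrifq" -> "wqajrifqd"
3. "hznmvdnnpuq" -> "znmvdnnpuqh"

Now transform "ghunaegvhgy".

hunaegvhgyg

The transformation: move the first character to the end.
For "ghunaegvhgy" the result is "hunaegvhgyg".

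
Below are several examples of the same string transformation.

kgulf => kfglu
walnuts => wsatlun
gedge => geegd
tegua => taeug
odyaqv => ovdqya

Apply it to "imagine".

iemnaig

The transformation: take characters alternately from the front and the back (1st, last, 2nd, 2nd-last, ...).
On "imagine" that produces "iemnaig".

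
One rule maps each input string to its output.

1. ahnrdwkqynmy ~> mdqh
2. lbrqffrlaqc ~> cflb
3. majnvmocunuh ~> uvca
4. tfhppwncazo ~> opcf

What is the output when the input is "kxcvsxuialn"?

Looking at the pairs, the operation is to keep one character in every 3, starting at position 2 (positions 2nd, 5th, 8th, ...), then swap the first and last characters.
"kxcvsxuialn" → "xsin" → "nsix".

nsix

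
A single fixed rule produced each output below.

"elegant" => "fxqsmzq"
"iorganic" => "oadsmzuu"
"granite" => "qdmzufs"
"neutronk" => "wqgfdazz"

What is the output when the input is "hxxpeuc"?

ojjbqgt

Looking at the pairs, the operation is to swap the first and last characters, then shift every letter 12 places forward in the alphabet (wrapping around).
Applying that to "hxxpeuc" gives "ojjbqgt".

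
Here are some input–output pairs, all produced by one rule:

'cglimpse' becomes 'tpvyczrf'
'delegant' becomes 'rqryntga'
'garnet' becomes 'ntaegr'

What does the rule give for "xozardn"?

bknmqea

Each output is the input with this applied: swap each adjacent pair of characters (1↔2, 3↔4, ...), then shift every letter 13 places forward in the alphabet (wrapping around) — i.e. ROT13.
For "xozardn", step one produces "oxazdrn"; step two turns that into "bknmqea".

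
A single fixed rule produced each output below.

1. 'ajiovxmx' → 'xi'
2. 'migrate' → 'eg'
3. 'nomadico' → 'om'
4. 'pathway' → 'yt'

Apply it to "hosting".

The pattern: move the last 3 characters to the front (rotate right by 3), then keep one character in every 3, starting at position 3 (positions 3rd, 6th, 9th, ...).
Applying both steps to "hosting": "inghost", then "gs".

gs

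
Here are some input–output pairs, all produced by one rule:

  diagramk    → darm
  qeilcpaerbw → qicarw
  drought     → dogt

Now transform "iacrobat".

icoa

The transformation: keep every other character starting from the first (positions 1st, 3rd, 5th, ...).
Doing the same to "iacrobat": "icoa".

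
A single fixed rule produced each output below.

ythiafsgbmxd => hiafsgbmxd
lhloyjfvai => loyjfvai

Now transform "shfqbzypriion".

The rule is to delete the first 2 characters.
Applying that to "shfqbzypriion" gives "fqbzypriion".

fqbzypriion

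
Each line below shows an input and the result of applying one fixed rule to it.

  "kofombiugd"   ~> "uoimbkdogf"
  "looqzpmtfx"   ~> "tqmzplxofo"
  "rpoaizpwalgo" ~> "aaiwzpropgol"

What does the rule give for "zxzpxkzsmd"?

spzxkzdxmz

The rule is to take characters alternately from the front and the back (1st, last, 2nd, 2nd-last, ...), then swap the front and back halves of the string.
Starting from "zxzpxkzsmd": after the first operation, "zdxmzspzxk"; after the second, "spzxkzdxmz".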